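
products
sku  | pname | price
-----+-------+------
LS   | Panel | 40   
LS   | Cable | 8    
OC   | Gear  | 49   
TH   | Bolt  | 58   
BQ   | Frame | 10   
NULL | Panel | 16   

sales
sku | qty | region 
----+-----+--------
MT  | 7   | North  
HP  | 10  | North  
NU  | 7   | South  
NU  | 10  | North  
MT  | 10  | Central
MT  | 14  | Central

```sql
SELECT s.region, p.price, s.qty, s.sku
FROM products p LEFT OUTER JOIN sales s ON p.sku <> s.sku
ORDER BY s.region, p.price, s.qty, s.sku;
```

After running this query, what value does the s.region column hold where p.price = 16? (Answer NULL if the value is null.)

LEFT JOIN keeps every row from `products`; unmatched rows get NULL for `sales`'s columns.
Matching on p.sku <> s.sku. A NULL in a compared column never satisfies the condition.
- sku=LS: 6 matching s row(s), so 6 row(s) emitted.
- sku=LS: 6 matching s row(s), so 6 row(s) emitted.
- sku=OC: 6 matching s row(s), so 6 row(s) emitted.
- sku=TH: 6 matching s row(s), so 6 row(s) emitted.
- sku=BQ: 6 matching s row(s), so 6 row(s) emitted.
- sku=NULL: no s row matches, row kept with s columns NULL.

NULL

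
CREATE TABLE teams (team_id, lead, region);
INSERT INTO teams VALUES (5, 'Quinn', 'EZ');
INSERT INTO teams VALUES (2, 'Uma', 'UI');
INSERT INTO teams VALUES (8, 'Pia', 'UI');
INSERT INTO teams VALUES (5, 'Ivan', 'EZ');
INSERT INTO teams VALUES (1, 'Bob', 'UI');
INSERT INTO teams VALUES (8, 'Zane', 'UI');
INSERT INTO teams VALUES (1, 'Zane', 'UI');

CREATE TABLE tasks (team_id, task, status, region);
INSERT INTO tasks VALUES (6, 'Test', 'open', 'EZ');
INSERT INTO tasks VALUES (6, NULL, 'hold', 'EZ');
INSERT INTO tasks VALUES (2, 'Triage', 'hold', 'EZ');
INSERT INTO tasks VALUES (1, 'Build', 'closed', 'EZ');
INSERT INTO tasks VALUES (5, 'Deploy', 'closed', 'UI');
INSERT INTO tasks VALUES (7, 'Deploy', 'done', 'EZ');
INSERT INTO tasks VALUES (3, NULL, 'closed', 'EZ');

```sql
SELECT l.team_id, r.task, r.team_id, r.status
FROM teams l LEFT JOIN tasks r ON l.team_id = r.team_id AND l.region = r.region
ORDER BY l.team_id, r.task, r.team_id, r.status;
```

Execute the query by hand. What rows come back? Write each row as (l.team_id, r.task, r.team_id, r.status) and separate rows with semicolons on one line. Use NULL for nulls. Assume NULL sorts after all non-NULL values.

LEFT JOIN keeps every row from `teams`; unmatched rows get NULL for `tasks`'s columns.
Matching on l.team_id = r.team_id AND l.region = r.region.
Matched pairs: 0; unmatched l rows kept: 7.

(1, NULL, NULL, NULL); (1, NULL, NULL, NULL); (2, NULL, NULL, NULL); (5, NULL, NULL, NULL); (5, NULL, NULL, NULL); (8, NULL, NULL, NULL); (8, NULL, NULL, NULL)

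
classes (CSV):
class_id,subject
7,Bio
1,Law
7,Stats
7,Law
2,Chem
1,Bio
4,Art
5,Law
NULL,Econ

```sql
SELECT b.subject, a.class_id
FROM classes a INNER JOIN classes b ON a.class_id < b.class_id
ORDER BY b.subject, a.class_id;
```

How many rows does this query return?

24

INNER JOIN keeps only pairs where the ON condition holds.
Matching on a.class_id < b.class_id. A NULL in a compared column never satisfies the condition.
Matched pairs: 24.
Total: 24 rows.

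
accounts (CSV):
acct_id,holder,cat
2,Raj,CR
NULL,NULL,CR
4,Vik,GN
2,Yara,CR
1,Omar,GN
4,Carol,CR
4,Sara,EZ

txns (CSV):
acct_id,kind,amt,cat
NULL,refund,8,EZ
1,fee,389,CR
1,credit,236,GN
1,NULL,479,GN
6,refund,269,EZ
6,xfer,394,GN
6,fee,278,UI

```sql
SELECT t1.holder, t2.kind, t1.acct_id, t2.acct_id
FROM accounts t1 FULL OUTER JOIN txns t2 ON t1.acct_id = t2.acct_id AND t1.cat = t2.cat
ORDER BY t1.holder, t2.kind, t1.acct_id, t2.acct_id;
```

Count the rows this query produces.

FULL OUTER JOIN keeps every row from both sides; unmatched rows get NULL for the other side's columns.
Matching on t1.acct_id = t2.acct_id AND t1.cat = t2.cat. A NULL in a compared column never satisfies the condition.
Matched pairs: 2; unmatched t1 rows kept: 6; unmatched t2 rows kept: 5.
Total: 2 matched + 11 padded = 13 rows.

13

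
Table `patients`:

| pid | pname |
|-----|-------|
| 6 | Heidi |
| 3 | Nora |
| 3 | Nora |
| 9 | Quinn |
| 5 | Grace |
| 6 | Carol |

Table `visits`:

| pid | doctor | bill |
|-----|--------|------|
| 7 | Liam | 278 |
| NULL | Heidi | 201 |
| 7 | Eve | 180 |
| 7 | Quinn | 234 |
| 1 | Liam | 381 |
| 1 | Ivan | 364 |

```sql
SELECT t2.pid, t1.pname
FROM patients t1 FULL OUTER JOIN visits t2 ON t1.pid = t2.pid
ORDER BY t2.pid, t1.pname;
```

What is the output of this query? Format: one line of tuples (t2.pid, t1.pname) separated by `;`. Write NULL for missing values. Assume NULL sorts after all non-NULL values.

(1, NULL); (1, NULL); (7, NULL); (7, NULL); (7, NULL); (NULL, Carol); (NULL, Grace); (NULL, Heidi); (NULL, Nora); (NULL, Nora); (NULL, Quinn); (NULL, NULL)

FULL OUTER JOIN keeps every row from both sides; unmatched rows get NULL for the other side's columns.
Matching on t1.pid = t2.pid. A NULL in a compared column never satisfies the condition.
- t1[0] pid=6 → no match; kept with NULLs on the t2 side.
- t1[1] pid=3 → no match; kept with NULLs on the t2 side.
- t1[2] pid=3 → no match; kept with NULLs on the t2 side.
- t1[3] pid=9 → no match; kept with NULLs on the t2 side.
- t1[4] pid=5 → no match; kept with NULLs on the t2 side.
- t1[5] pid=6 → no match; kept with NULLs on the t2 side.
- 6 t2 row(s) had no t1 match → kept, t1 columns NULL.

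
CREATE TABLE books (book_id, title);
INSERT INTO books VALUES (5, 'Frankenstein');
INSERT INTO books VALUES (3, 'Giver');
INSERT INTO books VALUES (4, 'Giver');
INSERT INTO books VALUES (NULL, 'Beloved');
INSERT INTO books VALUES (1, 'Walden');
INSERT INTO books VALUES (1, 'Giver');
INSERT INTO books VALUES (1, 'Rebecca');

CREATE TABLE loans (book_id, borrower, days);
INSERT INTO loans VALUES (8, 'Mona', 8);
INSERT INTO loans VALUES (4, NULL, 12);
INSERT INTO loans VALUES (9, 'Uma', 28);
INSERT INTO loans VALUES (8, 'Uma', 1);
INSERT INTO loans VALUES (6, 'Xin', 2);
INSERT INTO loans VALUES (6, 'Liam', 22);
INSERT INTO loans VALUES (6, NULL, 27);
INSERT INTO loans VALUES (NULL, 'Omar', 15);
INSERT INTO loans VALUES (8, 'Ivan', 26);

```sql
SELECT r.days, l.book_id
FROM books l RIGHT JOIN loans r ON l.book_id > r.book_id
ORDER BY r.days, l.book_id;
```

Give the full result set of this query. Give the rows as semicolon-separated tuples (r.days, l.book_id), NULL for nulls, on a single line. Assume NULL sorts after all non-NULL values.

RIGHT JOIN keeps every row from `loans`; unmatched rows get NULL for `books`'s columns.
Matching on l.book_id > r.book_id. A NULL in a compared column never satisfies the condition.
Matched pairs: 1; unmatched r rows kept: 8.

(1, NULL); (2, NULL); (8, NULL); (12, 5); (15, NULL); (22, NULL); (26, NULL); (27, NULL); (28, NULL)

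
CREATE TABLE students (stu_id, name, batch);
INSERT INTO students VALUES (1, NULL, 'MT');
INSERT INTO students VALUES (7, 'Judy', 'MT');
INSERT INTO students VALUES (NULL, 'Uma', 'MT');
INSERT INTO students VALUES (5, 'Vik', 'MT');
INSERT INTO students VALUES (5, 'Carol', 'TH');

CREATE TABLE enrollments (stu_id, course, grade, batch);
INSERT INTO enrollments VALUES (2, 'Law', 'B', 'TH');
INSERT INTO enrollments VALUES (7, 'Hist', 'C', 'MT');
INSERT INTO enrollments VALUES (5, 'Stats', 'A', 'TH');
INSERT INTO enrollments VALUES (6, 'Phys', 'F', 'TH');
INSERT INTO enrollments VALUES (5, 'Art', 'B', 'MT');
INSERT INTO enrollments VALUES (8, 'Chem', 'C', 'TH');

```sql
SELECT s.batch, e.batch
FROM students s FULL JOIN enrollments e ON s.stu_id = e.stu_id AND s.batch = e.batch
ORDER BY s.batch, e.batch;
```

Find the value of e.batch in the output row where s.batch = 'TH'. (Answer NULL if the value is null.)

FULL OUTER JOIN keeps every row from both sides; unmatched rows get NULL for the other side's columns.
Matching on s.stu_id = e.stu_id AND s.batch = e.batch. A NULL in a compared column never satisfies the condition.
- s (stu_id=1, batch=MT) has no partner → padded with NULL.
- s (stu_id=7, batch=MT) pairs with 1 row(s) of e.
- s (stu_id=NULL, batch=MT) has no partner → padded with NULL.
- s (stu_id=5, batch=MT) pairs with 1 row(s) of e.
- s (stu_id=5, batch=TH) pairs with 1 row(s) of e.
- 3 row(s) from e found no s partner → padded with NULL.

TH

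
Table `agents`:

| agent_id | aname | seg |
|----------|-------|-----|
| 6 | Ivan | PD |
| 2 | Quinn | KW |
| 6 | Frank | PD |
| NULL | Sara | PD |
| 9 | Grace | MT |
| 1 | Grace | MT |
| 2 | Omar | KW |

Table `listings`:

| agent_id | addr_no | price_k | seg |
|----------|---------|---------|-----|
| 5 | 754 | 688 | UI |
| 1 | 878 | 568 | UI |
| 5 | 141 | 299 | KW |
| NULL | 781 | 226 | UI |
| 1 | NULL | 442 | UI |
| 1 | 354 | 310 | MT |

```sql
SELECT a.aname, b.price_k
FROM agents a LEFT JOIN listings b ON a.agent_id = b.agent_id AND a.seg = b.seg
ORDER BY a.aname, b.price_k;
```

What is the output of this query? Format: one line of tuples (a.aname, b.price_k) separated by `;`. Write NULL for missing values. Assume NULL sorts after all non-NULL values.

(Frank, NULL); (Grace, 310); (Grace, NULL); (Ivan, NULL); (Omar, NULL); (Quinn, NULL); (Sara, NULL)

LEFT JOIN keeps every row from `agents`; unmatched rows get NULL for `listings`'s columns.
Matching on a.agent_id = b.agent_id AND a.seg = b.seg. A NULL in a compared column never satisfies the condition.
- a (agent_id=6, seg=PD) has no partner → padded with NULL.
- a (agent_id=2, seg=KW) has no partner → padded with NULL.
- a (agent_id=6, seg=PD) has no partner → padded with NULL.
- a (agent_id=NULL, seg=PD) has no partner → padded with NULL.
- a (agent_id=9, seg=MT) has no partner → padded with NULL.
- a (agent_id=1, seg=MT) pairs with 1 row(s) of b.
- a (agent_id=2, seg=KW) has no partner → padded with NULL.
After projecting and ordering:
a.aname | b.price_k
Frank | NULL
Grace | 310
Grace | NULL
Ivan | NULL
Omar | NULL
Quinn | NULL
Sara | NULL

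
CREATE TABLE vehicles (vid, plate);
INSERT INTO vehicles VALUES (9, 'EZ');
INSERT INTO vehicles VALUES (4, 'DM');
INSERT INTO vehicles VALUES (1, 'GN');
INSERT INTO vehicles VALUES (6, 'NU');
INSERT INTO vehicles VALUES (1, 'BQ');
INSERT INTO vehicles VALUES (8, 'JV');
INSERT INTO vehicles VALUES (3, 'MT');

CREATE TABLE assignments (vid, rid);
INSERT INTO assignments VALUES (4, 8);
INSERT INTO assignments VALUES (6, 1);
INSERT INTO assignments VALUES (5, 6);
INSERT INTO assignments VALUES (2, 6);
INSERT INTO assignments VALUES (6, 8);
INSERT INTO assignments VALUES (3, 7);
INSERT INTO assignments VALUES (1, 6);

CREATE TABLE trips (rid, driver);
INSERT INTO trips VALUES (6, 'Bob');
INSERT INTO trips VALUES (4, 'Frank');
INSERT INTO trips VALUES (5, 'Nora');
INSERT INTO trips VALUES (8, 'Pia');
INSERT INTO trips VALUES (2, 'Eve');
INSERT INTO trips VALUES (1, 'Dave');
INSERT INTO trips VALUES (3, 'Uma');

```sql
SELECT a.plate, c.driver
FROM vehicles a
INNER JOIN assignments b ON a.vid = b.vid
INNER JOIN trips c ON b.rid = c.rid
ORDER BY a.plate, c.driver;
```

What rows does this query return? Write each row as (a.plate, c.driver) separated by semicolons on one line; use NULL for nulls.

(BQ, Bob); (DM, Pia); (GN, Bob); (NU, Dave); (NU, Pia)

Evaluate left to right. First `vehicles a INNER JOIN assignments b` on vid: 6 row(s).
Then INNER JOIN `trips c` on rid: keep only rows whose b.rid appears in c.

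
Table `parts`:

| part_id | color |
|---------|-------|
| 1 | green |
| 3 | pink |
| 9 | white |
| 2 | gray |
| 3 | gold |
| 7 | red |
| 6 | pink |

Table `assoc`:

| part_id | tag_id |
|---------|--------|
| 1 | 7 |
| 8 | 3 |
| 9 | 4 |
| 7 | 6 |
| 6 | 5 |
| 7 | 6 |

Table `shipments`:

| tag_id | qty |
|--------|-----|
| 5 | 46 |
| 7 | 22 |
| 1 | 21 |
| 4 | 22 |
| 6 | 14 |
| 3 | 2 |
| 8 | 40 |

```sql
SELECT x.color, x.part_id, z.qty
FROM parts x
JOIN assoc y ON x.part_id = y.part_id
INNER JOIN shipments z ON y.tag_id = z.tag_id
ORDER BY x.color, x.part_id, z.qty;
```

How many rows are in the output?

Joins associate left-to-right: parts INNER JOIN assoc on part_id gives 5 intermediate row(s).
Then INNER JOIN `shipments z` on tag_id: keep only rows whose y.tag_id appears in z.
Result: 5 row(s).

5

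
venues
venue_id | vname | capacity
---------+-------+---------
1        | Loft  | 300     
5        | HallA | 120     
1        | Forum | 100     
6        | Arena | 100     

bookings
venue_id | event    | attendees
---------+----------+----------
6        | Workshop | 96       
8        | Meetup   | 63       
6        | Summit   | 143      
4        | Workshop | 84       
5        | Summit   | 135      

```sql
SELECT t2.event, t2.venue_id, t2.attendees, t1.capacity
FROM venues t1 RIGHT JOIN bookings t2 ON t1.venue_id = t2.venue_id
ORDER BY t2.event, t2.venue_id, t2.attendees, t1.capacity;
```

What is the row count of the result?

RIGHT JOIN keeps every row from `bookings`; unmatched rows get NULL for `venues`'s columns.
Matching on t1.venue_id = t2.venue_id.
- venue_id=1: no matching t2 row.
- venue_id=5: 1 matching t2 row(s), so 1 row(s) emitted.
- venue_id=1: no matching t2 row.
- venue_id=6: 2 matching t2 row(s), so 2 row(s) emitted.
- plus 2 unmatched t2 row(s), each kept with NULL t1 columns.
Total: 3 matched + 2 padded = 5 rows.

5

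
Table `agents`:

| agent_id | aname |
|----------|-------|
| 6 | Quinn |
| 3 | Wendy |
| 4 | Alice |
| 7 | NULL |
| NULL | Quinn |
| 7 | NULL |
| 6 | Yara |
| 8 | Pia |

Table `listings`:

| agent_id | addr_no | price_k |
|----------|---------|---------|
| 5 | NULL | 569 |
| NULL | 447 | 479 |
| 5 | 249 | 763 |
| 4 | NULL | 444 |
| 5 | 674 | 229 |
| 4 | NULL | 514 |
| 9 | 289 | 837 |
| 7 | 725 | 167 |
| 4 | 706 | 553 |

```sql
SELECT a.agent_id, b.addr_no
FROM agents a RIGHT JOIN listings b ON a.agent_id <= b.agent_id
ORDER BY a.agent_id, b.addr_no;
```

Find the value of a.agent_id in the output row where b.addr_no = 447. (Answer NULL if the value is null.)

NULL

RIGHT JOIN keeps every row from `listings`; unmatched rows get NULL for `agents`'s columns.
Matching on a.agent_id <= b.agent_id. A NULL in a compared column never satisfies the condition.
Matched pairs: 25; unmatched b rows kept: 1.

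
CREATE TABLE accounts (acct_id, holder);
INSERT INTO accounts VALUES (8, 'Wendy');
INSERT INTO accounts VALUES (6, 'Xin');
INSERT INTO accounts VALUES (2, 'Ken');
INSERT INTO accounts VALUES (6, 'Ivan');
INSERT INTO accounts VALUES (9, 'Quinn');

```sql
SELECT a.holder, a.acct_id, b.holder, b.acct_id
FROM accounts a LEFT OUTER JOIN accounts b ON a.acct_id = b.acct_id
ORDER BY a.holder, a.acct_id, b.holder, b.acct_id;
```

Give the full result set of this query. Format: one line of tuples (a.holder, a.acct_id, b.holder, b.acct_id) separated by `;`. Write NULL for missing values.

LEFT JOIN keeps every row from `accounts a`; unmatched rows get NULL for `accounts b`'s columns.
Matching on a.acct_id = b.acct_id.
- a[0] acct_id=8 → 1 match(es) in b → 1 row(s).
- a[1] acct_id=6 → 2 match(es) in b → 2 row(s).
- a[2] acct_id=2 → 1 match(es) in b → 1 row(s).
- a[3] acct_id=6 → 2 match(es) in b → 2 row(s).
- a[4] acct_id=9 → 1 match(es) in b → 1 row(s).
After projecting and ordering:
a.holder | a.acct_id | b.holder | b.acct_id
Ivan | 6 | Ivan | 6
Ivan | 6 | Xin | 6
Ken | 2 | Ken | 2
Quinn | 9 | Quinn | 9
Wendy | 8 | Wendy | 8
Xin | 6 | Ivan | 6
Xin | 6 | Xin | 6

(Ivan, 6, Ivan, 6); (Ivan, 6, Xin, 6); (Ken, 2, Ken, 2); (Quinn, 9, Quinn, 9); (Wendy, 8, Wendy, 8); (Xin, 6, Ivan, 6); (Xin, 6, Xin, 6)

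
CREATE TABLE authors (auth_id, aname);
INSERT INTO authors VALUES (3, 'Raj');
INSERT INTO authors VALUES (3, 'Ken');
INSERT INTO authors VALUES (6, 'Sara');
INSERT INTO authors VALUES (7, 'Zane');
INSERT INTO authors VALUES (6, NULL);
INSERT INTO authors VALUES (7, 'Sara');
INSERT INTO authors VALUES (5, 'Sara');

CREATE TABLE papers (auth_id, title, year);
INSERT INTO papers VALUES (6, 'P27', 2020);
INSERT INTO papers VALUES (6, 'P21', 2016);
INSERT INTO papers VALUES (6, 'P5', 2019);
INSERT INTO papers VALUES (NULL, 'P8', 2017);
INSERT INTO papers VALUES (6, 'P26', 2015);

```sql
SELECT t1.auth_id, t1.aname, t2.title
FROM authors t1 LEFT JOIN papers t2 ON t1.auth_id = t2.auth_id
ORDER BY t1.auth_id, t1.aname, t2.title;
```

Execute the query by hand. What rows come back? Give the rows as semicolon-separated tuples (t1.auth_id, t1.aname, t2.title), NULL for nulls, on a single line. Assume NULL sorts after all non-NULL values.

(3, Ken, NULL); (3, Raj, NULL); (5, Sara, NULL); (6, Sara, P21); (6, Sara, P26); (6, Sara, P27); (6, Sara, P5); (6, NULL, P21); (6, NULL, P26); (6, NULL, P27); (6, NULL, P5); (7, Sara, NULL); (7, Zane, NULL)

LEFT JOIN keeps every row from `authors`; unmatched rows get NULL for `papers`'s columns.
Matching on t1.auth_id = t2.auth_id. A NULL in a compared column never satisfies the condition.
- t1[0] auth_id=3 → no match; kept with NULLs on the t2 side.
- t1[1] auth_id=3 → no match; kept with NULLs on the t2 side.
- t1[2] auth_id=6 → 4 match(es) in t2 → 4 row(s).
- t1[3] auth_id=7 → no match; kept with NULLs on the t2 side.
- t1[4] auth_id=6 → 4 match(es) in t2 → 4 row(s).
- t1[5] auth_id=7 → no match; kept with NULLs on the t2 side.
- t1[6] auth_id=5 → no match; kept with NULLs on the t2 side.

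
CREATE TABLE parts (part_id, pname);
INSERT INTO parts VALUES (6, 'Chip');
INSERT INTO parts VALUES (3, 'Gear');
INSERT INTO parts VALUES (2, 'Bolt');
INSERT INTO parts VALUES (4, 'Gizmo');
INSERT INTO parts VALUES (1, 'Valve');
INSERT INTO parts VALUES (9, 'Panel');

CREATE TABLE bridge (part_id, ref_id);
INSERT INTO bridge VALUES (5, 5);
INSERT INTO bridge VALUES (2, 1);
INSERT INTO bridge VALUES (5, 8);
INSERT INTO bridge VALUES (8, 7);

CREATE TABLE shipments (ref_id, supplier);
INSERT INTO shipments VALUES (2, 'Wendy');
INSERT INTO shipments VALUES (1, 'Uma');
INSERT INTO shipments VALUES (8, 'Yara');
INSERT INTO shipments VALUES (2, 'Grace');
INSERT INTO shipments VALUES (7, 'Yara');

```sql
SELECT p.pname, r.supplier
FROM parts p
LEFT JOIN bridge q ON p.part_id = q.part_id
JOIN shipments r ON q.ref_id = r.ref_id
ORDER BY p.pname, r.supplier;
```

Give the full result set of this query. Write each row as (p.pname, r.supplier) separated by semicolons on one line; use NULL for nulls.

(Bolt, Uma)

Step 1 — p LEFT JOIN q on part_id → 6 row(s).
Then INNER JOIN `shipments r` on ref_id: keep only rows whose q.ref_id appears in r.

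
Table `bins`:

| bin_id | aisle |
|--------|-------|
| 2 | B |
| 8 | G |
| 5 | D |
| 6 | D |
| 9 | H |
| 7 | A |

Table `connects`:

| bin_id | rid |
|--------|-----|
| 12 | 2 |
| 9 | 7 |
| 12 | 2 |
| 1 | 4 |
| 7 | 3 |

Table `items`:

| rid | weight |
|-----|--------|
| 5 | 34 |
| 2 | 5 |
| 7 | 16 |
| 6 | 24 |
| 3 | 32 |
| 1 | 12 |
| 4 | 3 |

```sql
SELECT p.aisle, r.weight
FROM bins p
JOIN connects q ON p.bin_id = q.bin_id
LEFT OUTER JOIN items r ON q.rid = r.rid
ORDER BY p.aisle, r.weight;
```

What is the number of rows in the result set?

2

Joins associate left-to-right: bins INNER JOIN connects on bin_id gives 2 intermediate row(s).
Then LEFT JOIN `items r` on rid: each of those 2 rows is kept; rows whose q.rid has no match in r get NULL for r's columns.
Result: 2 row(s).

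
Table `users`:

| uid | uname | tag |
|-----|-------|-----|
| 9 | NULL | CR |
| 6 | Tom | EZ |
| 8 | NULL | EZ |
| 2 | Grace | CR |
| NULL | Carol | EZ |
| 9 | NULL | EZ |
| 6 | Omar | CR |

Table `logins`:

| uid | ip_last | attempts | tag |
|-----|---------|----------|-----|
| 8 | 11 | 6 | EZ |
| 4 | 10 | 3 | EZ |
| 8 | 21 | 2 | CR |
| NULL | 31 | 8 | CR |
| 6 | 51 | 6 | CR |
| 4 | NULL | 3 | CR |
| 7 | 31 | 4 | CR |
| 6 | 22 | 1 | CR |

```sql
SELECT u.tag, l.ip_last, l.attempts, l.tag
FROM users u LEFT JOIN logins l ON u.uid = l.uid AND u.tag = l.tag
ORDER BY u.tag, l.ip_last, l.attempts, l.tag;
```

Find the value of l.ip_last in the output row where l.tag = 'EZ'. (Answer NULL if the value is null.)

LEFT JOIN keeps every row from `users`; unmatched rows get NULL for `logins`'s columns.
Matching on u.uid = l.uid AND u.tag = l.tag. A NULL in a compared column never satisfies the condition.
- u[0] uid=9, tag=CR → no match; kept with NULLs on the l side.
- u[1] uid=6, tag=EZ → no match; kept with NULLs on the l side.
- u[2] uid=8, tag=EZ → 1 match(es) in l → 1 row(s).
- u[3] uid=2, tag=CR → no match; kept with NULLs on the l side.
- u[4] uid=NULL, tag=EZ → no match; kept with NULLs on the l side.
- u[5] uid=9, tag=EZ → no match; kept with NULLs on the l side.
- u[6] uid=6, tag=CR → 2 match(es) in l → 2 row(s).

11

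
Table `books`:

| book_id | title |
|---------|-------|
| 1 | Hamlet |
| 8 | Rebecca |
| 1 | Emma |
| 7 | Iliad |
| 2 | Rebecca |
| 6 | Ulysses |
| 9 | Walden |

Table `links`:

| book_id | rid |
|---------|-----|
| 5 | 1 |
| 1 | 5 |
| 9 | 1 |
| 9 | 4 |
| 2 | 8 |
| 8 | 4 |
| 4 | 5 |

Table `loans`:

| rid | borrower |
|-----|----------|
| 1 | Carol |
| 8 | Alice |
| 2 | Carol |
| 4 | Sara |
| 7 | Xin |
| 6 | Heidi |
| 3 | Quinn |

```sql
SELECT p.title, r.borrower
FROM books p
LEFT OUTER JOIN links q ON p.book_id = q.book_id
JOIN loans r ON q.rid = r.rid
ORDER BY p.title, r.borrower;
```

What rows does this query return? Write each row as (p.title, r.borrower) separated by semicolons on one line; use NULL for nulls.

(Rebecca, Alice); (Rebecca, Sara); (Walden, Carol); (Walden, Sara)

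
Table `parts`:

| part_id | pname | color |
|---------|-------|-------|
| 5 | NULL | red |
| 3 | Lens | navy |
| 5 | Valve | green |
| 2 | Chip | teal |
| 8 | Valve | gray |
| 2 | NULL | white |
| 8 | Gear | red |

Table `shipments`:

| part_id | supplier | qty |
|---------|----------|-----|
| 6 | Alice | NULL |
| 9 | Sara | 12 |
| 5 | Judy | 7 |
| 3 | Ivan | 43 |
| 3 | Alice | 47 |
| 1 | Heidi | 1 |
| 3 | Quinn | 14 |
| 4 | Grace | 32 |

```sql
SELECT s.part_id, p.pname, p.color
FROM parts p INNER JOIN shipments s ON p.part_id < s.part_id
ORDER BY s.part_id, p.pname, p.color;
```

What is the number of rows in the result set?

24

INNER JOIN keeps only pairs where the ON condition holds.
Matching on p.part_id < s.part_id.
- p[0] part_id=5 → 2 match(es) in s → 2 row(s).
- p[1] part_id=3 → 4 match(es) in s → 4 row(s).
- p[2] part_id=5 → 2 match(es) in s → 2 row(s).
- p[3] part_id=2 → 7 match(es) in s → 7 row(s).
- p[4] part_id=8 → 1 match(es) in s → 1 row(s).
- p[5] part_id=2 → 7 match(es) in s → 7 row(s).
- p[6] part_id=8 → 1 match(es) in s → 1 row(s).
Total: 24 rows.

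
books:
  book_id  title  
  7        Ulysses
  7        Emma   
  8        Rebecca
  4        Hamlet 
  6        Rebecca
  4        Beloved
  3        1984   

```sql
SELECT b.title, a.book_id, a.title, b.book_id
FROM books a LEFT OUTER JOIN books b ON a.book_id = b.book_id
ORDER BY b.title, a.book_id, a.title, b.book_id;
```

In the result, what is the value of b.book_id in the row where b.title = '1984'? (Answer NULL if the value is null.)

3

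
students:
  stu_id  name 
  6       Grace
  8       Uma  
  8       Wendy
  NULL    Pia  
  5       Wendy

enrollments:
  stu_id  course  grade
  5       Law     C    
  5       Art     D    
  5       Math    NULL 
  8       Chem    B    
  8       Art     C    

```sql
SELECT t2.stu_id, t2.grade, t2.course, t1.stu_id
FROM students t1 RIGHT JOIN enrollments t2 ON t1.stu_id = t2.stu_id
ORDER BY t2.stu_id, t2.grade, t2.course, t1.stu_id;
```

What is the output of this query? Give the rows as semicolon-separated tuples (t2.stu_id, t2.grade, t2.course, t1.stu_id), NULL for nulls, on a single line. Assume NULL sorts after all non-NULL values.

RIGHT JOIN keeps every row from `enrollments`; unmatched rows get NULL for `students`'s columns.
Matching on t1.stu_id = t2.stu_id. A NULL in a compared column never satisfies the condition.
- stu_id=6: no matching t2 row.
- stu_id=8: 2 matching t2 row(s), so 2 row(s) emitted.
- stu_id=8: 2 matching t2 row(s), so 2 row(s) emitted.
- stu_id=NULL: no matching t2 row.
- stu_id=5: 3 matching t2 row(s), so 3 row(s) emitted.
- every t2 row matched at least one t1 row.
After projecting and ordering:
t2.stu_id | t2.grade | t2.course | t1.stu_id
5 | C | Law | 5
5 | D | Art | 5
5 | NULL | Math | 5
8 | B | Chem | 8
8 | B | Chem | 8
8 | C | Art | 8
8 | C | Art | 8

(5, C, Law, 5); (5, D, Art, 5); (5, NULL, Math, 5); (8, B, Chem, 8); (8, B, Chem, 8); (8, C, Art, 8); (8, C, Art, 8)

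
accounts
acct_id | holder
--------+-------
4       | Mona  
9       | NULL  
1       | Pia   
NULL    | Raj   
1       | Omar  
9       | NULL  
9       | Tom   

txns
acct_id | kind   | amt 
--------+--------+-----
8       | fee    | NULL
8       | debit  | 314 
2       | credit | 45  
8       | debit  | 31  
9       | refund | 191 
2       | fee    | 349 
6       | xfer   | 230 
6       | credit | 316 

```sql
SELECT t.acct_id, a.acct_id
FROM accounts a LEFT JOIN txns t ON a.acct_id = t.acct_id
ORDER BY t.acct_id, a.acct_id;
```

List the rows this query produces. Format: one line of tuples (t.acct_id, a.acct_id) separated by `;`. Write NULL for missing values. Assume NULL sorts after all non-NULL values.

(9, 9); (9, 9); (9, 9); (NULL, 1); (NULL, 1); (NULL, 4); (NULL, NULL)

LEFT JOIN keeps every row from `accounts`; unmatched rows get NULL for `txns`'s columns.
Matching on a.acct_id = t.acct_id. A NULL in a compared column never satisfies the condition.
- a (acct_id=4) has no partner → padded with NULL.
- a (acct_id=9) pairs with 1 row(s) of t.
- a (acct_id=1) has no partner → padded with NULL.
- a (acct_id=NULL) has no partner → padded with NULL.
- a (acct_id=1) has no partner → padded with NULL.
- a (acct_id=9) pairs with 1 row(s) of t.
- a (acct_id=9) pairs with 1 row(s) of t.
After projecting and ordering:
t.acct_id | a.acct_id
9 | 9
9 | 9
9 | 9
NULL | 1
NULL | 1
NULL | 4
NULL | NULL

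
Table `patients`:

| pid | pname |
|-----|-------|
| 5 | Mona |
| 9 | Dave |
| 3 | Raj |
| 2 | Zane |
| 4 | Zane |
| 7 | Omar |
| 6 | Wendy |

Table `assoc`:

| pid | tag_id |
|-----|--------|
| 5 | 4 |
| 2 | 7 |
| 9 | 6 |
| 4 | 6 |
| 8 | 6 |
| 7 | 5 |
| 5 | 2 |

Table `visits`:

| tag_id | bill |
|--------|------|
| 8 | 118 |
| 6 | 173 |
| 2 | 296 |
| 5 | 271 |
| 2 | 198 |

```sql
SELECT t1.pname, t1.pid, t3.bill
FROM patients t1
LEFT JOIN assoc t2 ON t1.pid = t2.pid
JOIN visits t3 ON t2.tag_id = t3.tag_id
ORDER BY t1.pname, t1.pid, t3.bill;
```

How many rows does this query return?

Joins associate left-to-right: patients LEFT JOIN assoc on pid gives 8 intermediate row(s).
Then INNER JOIN `visits t3` on tag_id: keep only rows whose t2.tag_id appears in t3.
Result: 5 row(s).

5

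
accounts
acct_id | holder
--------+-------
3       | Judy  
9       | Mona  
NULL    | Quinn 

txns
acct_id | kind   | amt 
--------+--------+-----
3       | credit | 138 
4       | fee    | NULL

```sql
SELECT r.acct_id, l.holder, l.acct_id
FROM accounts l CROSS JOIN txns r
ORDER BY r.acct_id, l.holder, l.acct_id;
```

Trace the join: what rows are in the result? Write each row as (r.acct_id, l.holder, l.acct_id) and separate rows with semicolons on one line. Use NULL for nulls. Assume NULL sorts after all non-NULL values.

(3, Judy, 3); (3, Mona, 9); (3, Quinn, NULL); (4, Judy, 3); (4, Mona, 9); (4, Quinn, NULL)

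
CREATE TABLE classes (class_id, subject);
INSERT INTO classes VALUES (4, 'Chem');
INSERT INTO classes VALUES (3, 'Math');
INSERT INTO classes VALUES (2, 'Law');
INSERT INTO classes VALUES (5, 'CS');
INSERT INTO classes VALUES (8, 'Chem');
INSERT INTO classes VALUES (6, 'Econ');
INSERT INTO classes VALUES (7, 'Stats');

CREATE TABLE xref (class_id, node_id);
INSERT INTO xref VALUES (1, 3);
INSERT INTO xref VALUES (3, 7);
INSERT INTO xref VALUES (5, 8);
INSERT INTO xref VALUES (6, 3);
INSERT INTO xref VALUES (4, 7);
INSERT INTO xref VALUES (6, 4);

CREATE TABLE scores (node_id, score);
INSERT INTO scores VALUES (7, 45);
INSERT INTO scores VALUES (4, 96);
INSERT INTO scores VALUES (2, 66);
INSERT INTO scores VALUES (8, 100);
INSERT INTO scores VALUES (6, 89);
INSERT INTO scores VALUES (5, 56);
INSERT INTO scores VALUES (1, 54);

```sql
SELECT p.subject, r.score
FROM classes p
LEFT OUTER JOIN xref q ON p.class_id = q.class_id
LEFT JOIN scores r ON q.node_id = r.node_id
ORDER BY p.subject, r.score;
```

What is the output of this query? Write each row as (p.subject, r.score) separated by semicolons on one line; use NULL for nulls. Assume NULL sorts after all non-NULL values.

(CS, 100); (Chem, 45); (Chem, NULL); (Econ, 96); (Econ, NULL); (Law, NULL); (Math, 45); (Stats, NULL)

Step 1 — p LEFT JOIN q on class_id → 8 row(s).
Then LEFT JOIN `scores r` on node_id: each of those 8 rows is kept; rows whose q.node_id has no match in r get NULL for r's columns.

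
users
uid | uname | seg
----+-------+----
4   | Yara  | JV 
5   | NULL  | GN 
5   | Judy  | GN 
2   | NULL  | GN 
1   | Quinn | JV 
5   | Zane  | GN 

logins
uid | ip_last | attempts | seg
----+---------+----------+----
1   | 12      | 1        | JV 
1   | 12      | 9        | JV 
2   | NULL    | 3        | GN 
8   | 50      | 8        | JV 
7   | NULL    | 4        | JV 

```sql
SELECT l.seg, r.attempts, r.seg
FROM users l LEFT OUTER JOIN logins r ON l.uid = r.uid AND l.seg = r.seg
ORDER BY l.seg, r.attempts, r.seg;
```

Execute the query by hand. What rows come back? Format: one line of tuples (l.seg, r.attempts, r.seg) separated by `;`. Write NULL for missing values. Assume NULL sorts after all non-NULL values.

LEFT JOIN keeps every row from `users`; unmatched rows get NULL for `logins`'s columns.
Matching on l.uid = r.uid AND l.seg = r.seg.
Matched pairs: 3; unmatched l rows kept: 4.

(GN, 3, GN); (GN, NULL, NULL); (GN, NULL, NULL); (GN, NULL, NULL); (JV, 1, JV); (JV, 9, JV); (JV, NULL, NULL)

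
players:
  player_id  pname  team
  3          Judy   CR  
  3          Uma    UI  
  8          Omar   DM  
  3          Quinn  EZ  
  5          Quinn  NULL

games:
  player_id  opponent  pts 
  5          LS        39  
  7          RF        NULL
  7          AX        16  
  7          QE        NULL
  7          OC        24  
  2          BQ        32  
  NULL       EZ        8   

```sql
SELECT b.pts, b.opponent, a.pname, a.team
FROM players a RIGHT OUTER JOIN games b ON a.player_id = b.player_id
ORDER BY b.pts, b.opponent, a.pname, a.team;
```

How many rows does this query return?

RIGHT JOIN keeps every row from `games`; unmatched rows get NULL for `players`'s columns.
Matching on a.player_id = b.player_id. A NULL in a compared column never satisfies the condition.
- player_id=3: no matching b row.
- player_id=3: no matching b row.
- player_id=8: no matching b row.
- player_id=3: no matching b row.
- player_id=5: 1 matching b row(s), so 1 row(s) emitted.
- plus 6 unmatched b row(s), each kept with NULL a columns.
Total: 1 matched + 6 padded = 7 rows.

7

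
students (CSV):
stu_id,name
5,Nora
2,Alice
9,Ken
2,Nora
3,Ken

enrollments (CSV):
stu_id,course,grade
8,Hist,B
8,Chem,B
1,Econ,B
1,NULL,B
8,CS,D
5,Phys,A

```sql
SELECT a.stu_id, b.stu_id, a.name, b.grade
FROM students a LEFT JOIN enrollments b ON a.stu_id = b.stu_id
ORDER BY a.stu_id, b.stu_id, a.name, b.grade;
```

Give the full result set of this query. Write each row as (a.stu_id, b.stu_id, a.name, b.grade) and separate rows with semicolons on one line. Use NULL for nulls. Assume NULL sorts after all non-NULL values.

(2, NULL, Alice, NULL); (2, NULL, Nora, NULL); (3, NULL, Ken, NULL); (5, 5, Nora, A); (9, NULL, Ken, NULL)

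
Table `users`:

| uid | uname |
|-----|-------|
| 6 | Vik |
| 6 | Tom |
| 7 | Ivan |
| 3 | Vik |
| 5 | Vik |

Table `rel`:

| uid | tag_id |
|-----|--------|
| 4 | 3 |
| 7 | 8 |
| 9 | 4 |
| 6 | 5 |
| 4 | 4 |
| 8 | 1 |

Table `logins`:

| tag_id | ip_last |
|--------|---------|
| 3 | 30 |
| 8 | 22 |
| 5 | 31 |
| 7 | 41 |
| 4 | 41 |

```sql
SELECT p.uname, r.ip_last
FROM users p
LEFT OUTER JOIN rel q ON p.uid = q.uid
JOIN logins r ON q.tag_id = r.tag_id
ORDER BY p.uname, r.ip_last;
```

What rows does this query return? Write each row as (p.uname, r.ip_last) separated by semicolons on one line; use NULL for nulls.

Evaluate left to right. First `users p LEFT JOIN rel q` on uid: 5 row(s).
Then INNER JOIN `logins r` on tag_id: keep only rows whose q.tag_id appears in r.

(Ivan, 22); (Tom, 31); (Vik, 31)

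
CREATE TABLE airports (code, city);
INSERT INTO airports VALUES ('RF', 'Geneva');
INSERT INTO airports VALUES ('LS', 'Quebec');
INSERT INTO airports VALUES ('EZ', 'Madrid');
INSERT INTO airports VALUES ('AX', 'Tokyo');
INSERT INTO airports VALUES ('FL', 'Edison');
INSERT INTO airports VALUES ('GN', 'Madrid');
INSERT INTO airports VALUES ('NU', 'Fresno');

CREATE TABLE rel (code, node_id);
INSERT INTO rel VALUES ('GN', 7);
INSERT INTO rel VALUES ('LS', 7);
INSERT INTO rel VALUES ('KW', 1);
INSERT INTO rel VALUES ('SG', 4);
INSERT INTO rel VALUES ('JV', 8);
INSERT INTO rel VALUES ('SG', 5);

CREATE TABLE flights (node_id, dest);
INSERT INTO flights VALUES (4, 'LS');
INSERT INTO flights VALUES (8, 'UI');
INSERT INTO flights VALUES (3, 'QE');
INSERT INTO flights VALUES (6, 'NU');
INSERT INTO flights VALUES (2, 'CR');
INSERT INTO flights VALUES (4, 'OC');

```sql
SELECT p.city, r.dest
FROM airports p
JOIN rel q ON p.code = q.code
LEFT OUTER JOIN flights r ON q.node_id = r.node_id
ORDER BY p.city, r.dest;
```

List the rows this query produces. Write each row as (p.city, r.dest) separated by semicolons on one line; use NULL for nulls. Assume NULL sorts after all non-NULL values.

(Madrid, NULL); (Quebec, NULL)

Evaluate left to right. First `airports p INNER JOIN rel q` on code: 2 row(s).
Then LEFT JOIN `flights r` on node_id: each of those 2 rows is kept; rows whose q.node_id has no match in r get NULL for r's columns.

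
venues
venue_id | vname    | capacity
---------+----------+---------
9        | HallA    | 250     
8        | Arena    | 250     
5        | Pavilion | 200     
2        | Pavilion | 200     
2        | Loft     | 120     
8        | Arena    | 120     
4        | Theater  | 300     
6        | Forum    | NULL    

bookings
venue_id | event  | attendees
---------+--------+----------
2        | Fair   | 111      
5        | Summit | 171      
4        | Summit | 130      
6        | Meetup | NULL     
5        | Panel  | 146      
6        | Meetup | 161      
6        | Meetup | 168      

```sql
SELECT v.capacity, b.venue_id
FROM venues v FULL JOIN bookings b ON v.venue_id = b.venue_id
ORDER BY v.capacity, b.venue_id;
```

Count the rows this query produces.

FULL OUTER JOIN keeps every row from both sides; unmatched rows get NULL for the other side's columns.
Matching on v.venue_id = b.venue_id.
- v (venue_id=9) has no partner → padded with NULL.
- v (venue_id=8) has no partner → padded with NULL.
- v (venue_id=5) pairs with 2 row(s) of b.
- v (venue_id=2) pairs with 1 row(s) of b.
- v (venue_id=2) pairs with 1 row(s) of b.
- v (venue_id=8) has no partner → padded with NULL.
- v (venue_id=4) pairs with 1 row(s) of b.
- v (venue_id=6) pairs with 3 row(s) of b.
Total: 8 matched + 3 padded = 11 rows.

11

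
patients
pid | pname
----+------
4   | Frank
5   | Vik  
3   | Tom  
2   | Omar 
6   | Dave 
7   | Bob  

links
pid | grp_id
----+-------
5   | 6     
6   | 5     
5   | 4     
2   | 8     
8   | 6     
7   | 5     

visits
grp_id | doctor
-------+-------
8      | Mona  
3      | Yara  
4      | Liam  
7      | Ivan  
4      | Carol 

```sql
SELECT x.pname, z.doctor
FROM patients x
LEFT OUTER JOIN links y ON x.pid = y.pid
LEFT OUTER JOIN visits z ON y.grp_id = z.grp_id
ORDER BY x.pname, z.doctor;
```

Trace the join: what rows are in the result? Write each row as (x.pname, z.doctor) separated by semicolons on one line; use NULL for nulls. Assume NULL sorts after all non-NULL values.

Joins associate left-to-right: patients LEFT JOIN links on pid gives 7 intermediate row(s).
Then LEFT JOIN `visits z` on grp_id: each of those 7 rows is kept; rows whose y.grp_id has no match in z get NULL for z's columns.

(Bob, NULL); (Dave, NULL); (Frank, NULL); (Omar, Mona); (Tom, NULL); (Vik, Carol); (Vik, Liam); (Vik, NULL)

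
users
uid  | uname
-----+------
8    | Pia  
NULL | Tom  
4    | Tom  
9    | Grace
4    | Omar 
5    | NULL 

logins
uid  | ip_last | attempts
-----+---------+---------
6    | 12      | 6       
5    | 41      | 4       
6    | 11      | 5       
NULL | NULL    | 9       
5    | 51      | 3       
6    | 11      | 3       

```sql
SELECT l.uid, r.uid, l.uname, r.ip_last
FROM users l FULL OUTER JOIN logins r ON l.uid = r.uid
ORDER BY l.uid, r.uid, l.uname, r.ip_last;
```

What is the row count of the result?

11

FULL OUTER JOIN keeps every row from both sides; unmatched rows get NULL for the other side's columns.
Matching on l.uid = r.uid. A NULL in a compared column never satisfies the condition.
- l row (uid=8): no match → kept, r columns NULL.
- l row (uid=NULL): no match → kept, r columns NULL.
- l row (uid=4): no match → kept, r columns NULL.
- l row (uid=9): no match → kept, r columns NULL.
- l row (uid=4): no match → kept, r columns NULL.
- l row (uid=5): matches 2 r row(s) → 2 output row(s).
- 4 r row(s) had no l match → kept, l columns NULL.
Total: 2 matched + 9 padded = 11 rows.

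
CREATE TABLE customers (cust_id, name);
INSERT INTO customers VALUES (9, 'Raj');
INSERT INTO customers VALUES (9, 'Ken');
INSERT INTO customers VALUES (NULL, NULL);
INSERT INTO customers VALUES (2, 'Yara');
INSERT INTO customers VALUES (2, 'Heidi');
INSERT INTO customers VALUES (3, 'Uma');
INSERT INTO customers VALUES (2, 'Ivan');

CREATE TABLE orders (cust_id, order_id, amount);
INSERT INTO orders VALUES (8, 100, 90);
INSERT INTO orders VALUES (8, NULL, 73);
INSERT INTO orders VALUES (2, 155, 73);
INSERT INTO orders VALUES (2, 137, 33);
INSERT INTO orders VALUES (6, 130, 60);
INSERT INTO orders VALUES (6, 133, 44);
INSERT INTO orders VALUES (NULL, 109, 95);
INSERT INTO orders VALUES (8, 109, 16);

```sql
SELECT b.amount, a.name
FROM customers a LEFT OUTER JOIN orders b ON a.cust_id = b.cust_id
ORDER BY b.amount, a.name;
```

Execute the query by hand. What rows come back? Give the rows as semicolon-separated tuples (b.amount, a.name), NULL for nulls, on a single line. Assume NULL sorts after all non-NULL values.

(33, Heidi); (33, Ivan); (33, Yara); (73, Heidi); (73, Ivan); (73, Yara); (NULL, Ken); (NULL, Raj); (NULL, Uma); (NULL, NULL)

LEFT JOIN keeps every row from `customers`; unmatched rows get NULL for `orders`'s columns.
Matching on a.cust_id = b.cust_id. A NULL in a compared column never satisfies the condition.
Matched pairs: 6; unmatched a rows kept: 4.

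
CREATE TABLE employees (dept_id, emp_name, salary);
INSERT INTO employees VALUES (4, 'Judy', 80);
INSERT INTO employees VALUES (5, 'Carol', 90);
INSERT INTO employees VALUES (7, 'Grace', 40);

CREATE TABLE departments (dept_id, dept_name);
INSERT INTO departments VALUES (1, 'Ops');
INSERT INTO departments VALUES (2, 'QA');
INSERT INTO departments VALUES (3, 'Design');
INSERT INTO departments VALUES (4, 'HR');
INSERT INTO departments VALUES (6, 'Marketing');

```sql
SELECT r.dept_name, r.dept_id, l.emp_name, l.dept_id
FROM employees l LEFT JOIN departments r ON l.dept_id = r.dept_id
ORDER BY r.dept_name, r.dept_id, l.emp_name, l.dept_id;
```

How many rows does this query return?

LEFT JOIN keeps every row from `employees`; unmatched rows get NULL for `departments`'s columns.
Matching on l.dept_id = r.dept_id.
Matched pairs: 1; unmatched l rows kept: 2.
Total: 1 matched + 2 padded = 3 rows.

3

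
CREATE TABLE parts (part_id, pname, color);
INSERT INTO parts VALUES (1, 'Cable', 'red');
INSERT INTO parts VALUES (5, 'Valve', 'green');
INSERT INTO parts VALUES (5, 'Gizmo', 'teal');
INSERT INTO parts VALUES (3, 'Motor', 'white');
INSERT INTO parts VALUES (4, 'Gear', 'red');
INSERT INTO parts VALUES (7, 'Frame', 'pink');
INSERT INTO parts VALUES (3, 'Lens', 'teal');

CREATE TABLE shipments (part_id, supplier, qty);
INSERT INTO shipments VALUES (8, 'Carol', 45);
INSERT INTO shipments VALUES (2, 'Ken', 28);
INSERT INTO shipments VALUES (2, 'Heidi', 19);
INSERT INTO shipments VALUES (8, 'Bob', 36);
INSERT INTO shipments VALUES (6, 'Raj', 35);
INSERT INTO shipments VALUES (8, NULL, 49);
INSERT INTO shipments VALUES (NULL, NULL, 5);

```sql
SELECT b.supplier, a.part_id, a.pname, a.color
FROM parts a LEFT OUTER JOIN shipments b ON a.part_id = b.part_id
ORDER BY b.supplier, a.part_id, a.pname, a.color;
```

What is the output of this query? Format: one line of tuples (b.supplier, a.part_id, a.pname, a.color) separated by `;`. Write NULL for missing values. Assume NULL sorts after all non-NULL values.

LEFT JOIN keeps every row from `parts`; unmatched rows get NULL for `shipments`'s columns.
Matching on a.part_id = b.part_id. A NULL in a compared column never satisfies the condition.
- a[0] part_id=1 → no match; kept with NULLs on the b side.
- a[1] part_id=5 → no match; kept with NULLs on the b side.
- a[2] part_id=5 → no match; kept with NULLs on the b side.
- a[3] part_id=3 → no match; kept with NULLs on the b side.
- a[4] part_id=4 → no match; kept with NULLs on the b side.
- a[5] part_id=7 → no match; kept with NULLs on the b side.
- a[6] part_id=3 → no match; kept with NULLs on the b side.
After projecting and ordering:
b.supplier | a.part_id | a.pname | a.color
NULL | 1 | Cable | red
NULL | 3 | Lens | teal
NULL | 3 | Motor | white
NULL | 4 | Gear | red
NULL | 5 | Gizmo | teal
NULL | 5 | Valve | green
NULL | 7 | Frame | pink

(NULL, 1, Cable, red); (NULL, 3, Lens, teal); (NULL, 3, Motor, white); (NULL, 4, Gear, red); (NULL, 5, Gizmo, teal); (NULL, 5, Valve, green); (NULL, 7, Frame, pink)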